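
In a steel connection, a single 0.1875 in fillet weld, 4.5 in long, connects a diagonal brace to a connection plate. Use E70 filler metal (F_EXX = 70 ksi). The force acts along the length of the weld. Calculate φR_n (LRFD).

Effective throat t_e = 0.707 × 0.1875 = 0.1326 in.
Total length L = 4.5 in; A_we = 0.1326 × 4.5 = 0.5965 in².
F_nw = 0.6 F_EXX = 0.6 × 70 = 42 ksi.
φR_n = 0.75 × 42 × 0.5965 = 18.79 kip.

φR_n ≈ 18.8 kip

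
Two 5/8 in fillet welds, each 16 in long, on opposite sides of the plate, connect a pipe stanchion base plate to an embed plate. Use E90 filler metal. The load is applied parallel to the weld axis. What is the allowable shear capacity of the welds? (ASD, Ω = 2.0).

E90XX → F_EXX = 90 ksi.
Effective throat t_e = 0.707 × 0.625 = 0.4419 in.
Total length L = 32 in; A_we = 0.4419 × 32 = 14.14 in².
F_nw = 0.6 F_EXX = 0.6 × 90 = 54 ksi.
R_n = 54 × 14.14 = 763.6 kip; R_n/Ω = 763.6/2.0 = 381.8 kip.

R_n/Ω ≈ 382 kip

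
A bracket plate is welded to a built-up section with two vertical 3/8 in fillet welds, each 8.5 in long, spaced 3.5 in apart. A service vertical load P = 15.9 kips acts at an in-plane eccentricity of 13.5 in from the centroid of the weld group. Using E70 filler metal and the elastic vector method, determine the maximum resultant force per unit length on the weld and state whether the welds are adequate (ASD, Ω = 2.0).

E70XX → F_EXX = 70 ksi.
Total weld length L_w = 17 in. Treat welds as unit-width lines.
Polar moment about centroid: J = 2[d³/12 + d(b/2)²] = 2[8.5³/12 + 8.5×1.75²] = 154.4 in³.
Direct shear f_v = P/L_w = 15.9 / 17 = 0.9353 kip/in (vertical).
Torsion M = P·e = 15.9 × 13.5 = 214.65 kip·in.
Critical point at (x, y) = (1.75, 4.25) from centroid. f_tx = M·y/J = 5.908 kip/in; f_ty = M·x/J = 2.433 kip/in.
Resultant f_max = √[f_tx² + (f_v + f_ty)²] = √[5.908² + (0.9353 + 2.433)²] = 6.8 kip/in.
Capacity per unit length: r_n/Ω = (1/2.0) × 0.6 × 70 × (0.707 × 0.375) = 5.568 kip/in.
6.8 > 5.568 → NOT adequate.

f_max ≈ 6.8 kip/in; NOT adequate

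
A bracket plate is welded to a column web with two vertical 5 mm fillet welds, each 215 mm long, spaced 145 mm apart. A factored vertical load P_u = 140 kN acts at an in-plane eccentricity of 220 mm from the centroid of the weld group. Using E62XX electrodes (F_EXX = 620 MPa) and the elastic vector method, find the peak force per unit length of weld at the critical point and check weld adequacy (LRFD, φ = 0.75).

f_max ≈ 1230 N/mm; NOT adequate

Total weld length L_w = 430 mm. Treat welds as unit-width lines.
Polar moment about centroid: J = 2[d³/12 + d(b/2)²] = 2[215³/12 + 215×72.5²] = 3917000 mm³.
Direct shear f_v = P/L_w = 140×10³ / 430 = 325.6 N/mm (vertical).
Torsion M = P·e = 140×10³ × 220 = 30800000 N·mm.
Critical point at (x, y) = (72.5, 107.5) from centroid. f_tx = M·y/J = 845.4 N/mm; f_ty = M·x/J = 570.1 N/mm.
Resultant f_max = √[f_tx² + (f_v + f_ty)²] = √[845.4² + (325.6 + 570.1)²] = 1232 N/mm.
Capacity per unit length: φr_n = 0.75 × 0.6 × 620 × (0.707 × 5) = 986.3 N/mm.
1232 > 986.3 → NOT adequate.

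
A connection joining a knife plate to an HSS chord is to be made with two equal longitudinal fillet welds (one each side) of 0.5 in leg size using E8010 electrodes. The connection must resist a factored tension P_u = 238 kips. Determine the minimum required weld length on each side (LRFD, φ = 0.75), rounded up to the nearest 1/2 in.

E80XX → F_EXX = 80 ksi.
Throat t_e = 0.707 × 0.5 = 0.3535 in.
φr_n = 0.75 × 0.6 × 80 × 0.3535 = 12.73 kips/in.
L_req = P_u / φr_n = 238 / 12.73 = 18.7 in total.
Per side: 18.7 / 2 = 9.351 in.
Round up → use L = 9.5 in on each side.

L = 9.5 in on each side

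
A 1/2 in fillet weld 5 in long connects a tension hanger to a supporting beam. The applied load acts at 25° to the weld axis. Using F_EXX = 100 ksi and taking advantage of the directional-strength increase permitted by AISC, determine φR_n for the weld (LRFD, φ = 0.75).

φR_n ≈ 90.5 kip

t_e = 0.707 × 0.5 = 0.3535 in; A_we = 0.3535 × 5 = 1.767 in².
Directional factor: 1.0 + 0.5 sin^1.5(25°) = 1.137.
F_nw = 0.6 × 100 × 1.137 = 68.24 ksi.
φR_n = 0.75 × 68.24 × 1.767 = 90.46 kip.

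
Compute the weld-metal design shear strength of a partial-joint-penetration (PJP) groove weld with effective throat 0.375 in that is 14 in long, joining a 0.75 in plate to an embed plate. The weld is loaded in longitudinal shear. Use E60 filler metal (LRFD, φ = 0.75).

E60XX → F_EXX = 60 ksi.
Effective throat (given) t_e = 0.375 in.
A_we = 0.375 × 14 = 5.25 in².
F_nw = 0.6 F_EXX = 36 ksi.
φR_n = 0.75 × 36 × 5.25 = 141.8 kip.

φR_n ≈ 142 kip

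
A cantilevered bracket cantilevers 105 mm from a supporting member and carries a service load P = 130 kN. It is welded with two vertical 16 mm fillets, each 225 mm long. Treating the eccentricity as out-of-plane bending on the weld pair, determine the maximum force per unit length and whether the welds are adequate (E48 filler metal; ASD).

E48XX → F_EXX = 480 MPa.
L_w = 2 × 225 = 450 mm; section modulus (unit throat) S = 2 × L²/6 = 16880 mm².
Direct shear f_v = P/L_w = 130×10³/450 = 288.9 N/mm.
Moment M = P × e = 130×10³ × 105 = 13650000 N·mm; bending f_b = M/S = 808.9 N/mm.
f_max = √(f_v² + f_b²) = √(288.9² + 808.9²) = 858.9 N/mm.
r_n/Ω = (1/2.0) × 0.6 × 480 × (0.707 × 16) = 1629 N/mm → adequate.

f_max ≈ 859 N/mm; adequate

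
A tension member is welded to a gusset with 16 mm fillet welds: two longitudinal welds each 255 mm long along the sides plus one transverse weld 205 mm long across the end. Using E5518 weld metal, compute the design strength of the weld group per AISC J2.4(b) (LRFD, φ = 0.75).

φR_n ≈ 2070 kN

E55XX → F_EXX = 550 MPa.
t_e = 0.707 × 16 = 11.31 mm.
R_nwl = 0.6 × 550 × 11.31 × 510 × 10⁻³ = 1904 kN (longitudinal, 2 welds).
R_nwt = 0.6 × 550 × 11.31 × 205 × 10⁻³ = 765.3 kN (transverse, base value).
(i) R_nwl + R_nwt = 2669 kN; (ii) 0.85 R_nwl + 1.5 R_nwt = 2766 kN.
R_n = max = 2766 kN [governs: (ii)]; φR_n = 2075 kN.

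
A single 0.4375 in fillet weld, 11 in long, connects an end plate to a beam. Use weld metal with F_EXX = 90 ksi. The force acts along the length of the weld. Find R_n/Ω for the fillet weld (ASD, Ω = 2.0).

Effective throat t_e = 0.707 × 0.4375 = 0.3093 in.
Total length L = 11 in; A_we = 0.3093 × 11 = 3.402 in².
F_nw = 0.6 F_EXX = 0.6 × 90 = 54 ksi.
R_n = 54 × 3.402 = 183.7 kips; R_n/Ω = 183.7/2.0 = 91.87 kips.

R_n/Ω ≈ 91.9 kips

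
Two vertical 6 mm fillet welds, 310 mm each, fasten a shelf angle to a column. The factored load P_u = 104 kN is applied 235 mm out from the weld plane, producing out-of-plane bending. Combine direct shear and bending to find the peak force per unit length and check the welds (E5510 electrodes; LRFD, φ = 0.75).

E55XX → F_EXX = 550 MPa.
L_w = 2 × 310 = 620 mm; section modulus (unit throat) S = 2 × L²/6 = 32030 mm².
Direct shear f_v = P/L_w = 104×10³/620 = 167.7 N/mm.
Moment M = P × e = 104×10³ × 235 = 24440000 N·mm; bending f_b = M/S = 763 N/mm.
f_max = √(f_v² + f_b²) = √(167.7² + 763²) = 781.2 N/mm.
φr_n = 0.75 × 0.6 × 550 × (0.707 × 6) = 1050 N/mm → adequate.

f_max ≈ 781 N/mm; adequate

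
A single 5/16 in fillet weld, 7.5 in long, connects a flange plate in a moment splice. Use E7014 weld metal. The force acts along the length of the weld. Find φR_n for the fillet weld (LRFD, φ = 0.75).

E70XX → F_EXX = 70 ksi.
Effective throat t_e = 0.707 × 0.3125 = 0.2209 in.
Total length L = 7.5 in; A_we = 0.2209 × 7.5 = 1.657 in².
F_nw = 0.6 F_EXX = 0.6 × 70 = 42 ksi.
φR_n = 0.75 × 42 × 1.657 = 52.2 kip.

φR_n ≈ 52.2 kip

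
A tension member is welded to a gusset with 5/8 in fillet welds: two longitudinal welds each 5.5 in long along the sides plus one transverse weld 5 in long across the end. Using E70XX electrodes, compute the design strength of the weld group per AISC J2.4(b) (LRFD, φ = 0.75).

E70XX → F_EXX = 70 ksi.
t_e = 0.707 × 0.625 = 0.4419 in.
R_nwl = 0.6 × 70 × 0.4419 × 11 = 204.1 kips (longitudinal, 2 welds).
R_nwt = 0.6 × 70 × 0.4419 × 5 = 92.79 kips (transverse, base value).
(i) R_nwl + R_nwt = 296.9 kips; (ii) 0.85 R_nwl + 1.5 R_nwt = 312.7 kips.
R_n = max = 312.7 kips [governs: (ii)]; φR_n = 234.5 kips.

φR_n ≈ 235 kips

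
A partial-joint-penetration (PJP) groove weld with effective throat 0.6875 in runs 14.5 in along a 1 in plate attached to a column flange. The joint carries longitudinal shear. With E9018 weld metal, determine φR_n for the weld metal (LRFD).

E90XX → F_EXX = 90 ksi.
Effective throat (given) t_e = 0.6875 in.
A_we = 0.6875 × 14.5 = 9.969 in².
F_nw = 0.6 F_EXX = 54 ksi.
φR_n = 0.75 × 54 × 9.969 = 403.7 kip.

φR_n ≈ 404 kip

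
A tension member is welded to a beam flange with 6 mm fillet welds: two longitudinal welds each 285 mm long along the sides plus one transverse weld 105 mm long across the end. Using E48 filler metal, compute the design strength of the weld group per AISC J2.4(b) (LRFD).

φR_n ≈ 618 kN

E48XX → F_EXX = 480 MPa.
t_e = 0.707 × 6 = 4.242 mm.
R_nwl = 0.6 × 480 × 4.242 × 570 × 10⁻³ = 696.4 kN (longitudinal, 2 welds).
R_nwt = 0.6 × 480 × 4.242 × 105 × 10⁻³ = 128.3 kN (transverse, base value).
(i) R_nwl + R_nwt = 824.6 kN; (ii) 0.85 R_nwl + 1.5 R_nwt = 784.3 kN.
R_n = max = 824.6 kN [governs: (i)]; φR_n = 618.5 kN.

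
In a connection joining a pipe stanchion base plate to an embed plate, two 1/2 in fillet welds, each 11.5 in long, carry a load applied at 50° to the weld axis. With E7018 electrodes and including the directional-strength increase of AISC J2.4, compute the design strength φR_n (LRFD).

E70XX → F_EXX = 70 ksi.
t_e = 0.707 × 0.5 = 0.3535 in; A_we = 0.3535 × 23 = 8.13 in².
Directional factor: 1.0 + 0.5 sin^1.5(50°) = 1.335.
F_nw = 0.6 × 70 × 1.335 = 56.08 ksi.
φR_n = 0.75 × 56.08 × 8.13 = 342 kips.

φR_n ≈ 342 kips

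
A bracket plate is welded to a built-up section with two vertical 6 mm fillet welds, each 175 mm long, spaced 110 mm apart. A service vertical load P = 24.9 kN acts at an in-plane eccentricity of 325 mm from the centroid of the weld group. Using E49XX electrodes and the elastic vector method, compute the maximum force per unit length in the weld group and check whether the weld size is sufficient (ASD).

E49XX → F_EXX = 490 MPa.
Total weld length L_w = 350 mm. Treat welds as unit-width lines.
Polar moment about centroid: J = 2[d³/12 + d(b/2)²] = 2[175³/12 + 175×55²] = 1952000 mm³.
Direct shear f_v = P/L_w = 24.9×10³ / 350 = 71.14 N/mm (vertical).
Torsion M = P·e = 24.9×10³ × 325 = 8092500 N·mm.
Critical point at (x, y) = (55, 87.5) from centroid. f_tx = M·y/J = 362.8 N/mm; f_ty = M·x/J = 228 N/mm.
Resultant f_max = √[f_tx² + (f_v + f_ty)²] = √[362.8² + (71.14 + 228)²] = 470.2 N/mm.
Capacity per unit length: r_n/Ω = (1/2.0) × 0.6 × 490 × (0.707 × 6) = 623.6 N/mm.
470.2 ≤ 623.6 → adequate.

f_max ≈ 470 N/mm; adequate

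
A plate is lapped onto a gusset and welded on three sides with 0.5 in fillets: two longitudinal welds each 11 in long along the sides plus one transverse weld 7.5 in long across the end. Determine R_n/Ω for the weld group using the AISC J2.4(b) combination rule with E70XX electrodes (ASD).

R_n/Ω ≈ 222 kips

E70XX → F_EXX = 70 ksi.
t_e = 0.707 × 0.5 = 0.3535 in.
R_nwl = 0.6 × 70 × 0.3535 × 22 = 326.6 kips (longitudinal, 2 welds).
R_nwt = 0.6 × 70 × 0.3535 × 7.5 = 111.4 kips (transverse, base value).
(i) R_nwl + R_nwt = 438 kips; (ii) 0.85 R_nwl + 1.5 R_nwt = 444.7 kips.
R_n = max = 444.7 kips [governs: (ii)]; R_n/Ω = 222.3 kips.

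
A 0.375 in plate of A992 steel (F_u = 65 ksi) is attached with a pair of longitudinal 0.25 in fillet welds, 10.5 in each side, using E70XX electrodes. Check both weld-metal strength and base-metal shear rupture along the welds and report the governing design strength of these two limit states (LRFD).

φR_n ≈ 117 kips (weld metal governs)

E70XX → F_EXX = 70 ksi.
t_e = 0.707 × 0.25 = 0.1767 in; L = 21 in.
Weld metal: φR_n = 0.75 × 0.6 × 70 × 0.1767 × 21 = 116.9 kips.
Base metal (shear rupture): φR_n = 0.75 × 0.6 × 65 × 0.375 × 21 = 230.3 kips.
Governing: weld metal.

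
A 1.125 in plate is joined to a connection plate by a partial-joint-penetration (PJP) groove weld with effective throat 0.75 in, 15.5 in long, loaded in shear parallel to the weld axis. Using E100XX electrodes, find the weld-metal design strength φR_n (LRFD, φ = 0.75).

E100XX → F_EXX = 100 ksi.
Effective throat (given) t_e = 0.75 in.
A_we = 0.75 × 15.5 = 11.62 in².
F_nw = 0.6 F_EXX = 60 ksi.
φR_n = 0.75 × 60 × 11.62 = 523.1 kip.

φR_n ≈ 523 kip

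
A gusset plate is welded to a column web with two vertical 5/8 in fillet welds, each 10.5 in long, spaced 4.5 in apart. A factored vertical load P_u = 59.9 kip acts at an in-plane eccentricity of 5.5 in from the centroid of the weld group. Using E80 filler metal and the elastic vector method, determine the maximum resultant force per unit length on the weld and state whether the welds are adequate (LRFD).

E80XX → F_EXX = 80 ksi.
Total weld length L_w = 21 in. Treat welds as unit-width lines.
Polar moment about centroid: J = 2[d³/12 + d(b/2)²] = 2[10.5³/12 + 10.5×2.25²] = 299.2 in³.
Direct shear f_v = P/L_w = 59.9 / 21 = 2.852 kip/in (vertical).
Torsion M = P·e = 59.9 × 5.5 = 329.45 kip·in.
Critical point at (x, y) = (2.25, 5.25) from centroid. f_tx = M·y/J = 5.78 kip/in; f_ty = M·x/J = 2.477 kip/in.
Resultant f_max = √[f_tx² + (f_v + f_ty)²] = √[5.78² + (2.852 + 2.477)²] = 7.862 kip/in.
Capacity per unit length: φr_n = 0.75 × 0.6 × 80 × (0.707 × 0.625) = 15.91 kip/in.
7.862 ≤ 15.91 → adequate.

f_max ≈ 7.86 kip/in; adequate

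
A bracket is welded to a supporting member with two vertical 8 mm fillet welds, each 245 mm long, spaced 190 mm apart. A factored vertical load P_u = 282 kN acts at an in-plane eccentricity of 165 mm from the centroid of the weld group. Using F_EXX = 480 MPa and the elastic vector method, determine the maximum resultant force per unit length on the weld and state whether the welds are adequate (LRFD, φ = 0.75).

f_max ≈ 1470 N/mm; NOT adequate

Total weld length L_w = 490 mm. Treat welds as unit-width lines.
Polar moment about centroid: J = 2[d³/12 + d(b/2)²] = 2[245³/12 + 245×95²] = 6873000 mm³.
Direct shear f_v = P/L_w = 282×10³ / 490 = 575.5 N/mm (vertical).
Torsion M = P·e = 282×10³ × 165 = 46530000 N·mm.
Critical point at (x, y) = (95, 122.5) from centroid. f_tx = M·y/J = 829.3 N/mm; f_ty = M·x/J = 643.1 N/mm.
Resultant f_max = √[f_tx² + (f_v + f_ty)²] = √[829.3² + (575.5 + 643.1)²] = 1474 N/mm.
Capacity per unit length: φr_n = 0.75 × 0.6 × 480 × (0.707 × 8) = 1222 N/mm.
1474 > 1222 → NOT adequate.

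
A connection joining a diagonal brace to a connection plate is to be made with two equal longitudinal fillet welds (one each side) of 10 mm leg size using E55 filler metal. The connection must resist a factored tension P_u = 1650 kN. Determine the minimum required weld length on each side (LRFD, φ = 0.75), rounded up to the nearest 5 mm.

L = 475 mm on each side

E55XX → F_EXX = 550 MPa.
Throat t_e = 0.707 × 10 = 7.07 mm.
φr_n = 0.75 × 0.6 × 550 × 7.07 × 10⁻³ = 1.75 kN/mm.
L_req = P_u / φr_n = 1650 / 1.75 = 943 mm total.
Per side: 943 / 2 = 471.5 mm.
Round up → use L = 475 mm on each side.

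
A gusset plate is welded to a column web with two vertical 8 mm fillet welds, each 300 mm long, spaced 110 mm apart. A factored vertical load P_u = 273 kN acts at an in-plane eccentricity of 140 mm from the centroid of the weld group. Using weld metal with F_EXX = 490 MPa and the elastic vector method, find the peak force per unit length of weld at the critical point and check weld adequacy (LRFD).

Total weld length L_w = 600 mm. Treat welds as unit-width lines.
Polar moment about centroid: J = 2[d³/12 + d(b/2)²] = 2[300³/12 + 300×55²] = 6315000 mm³.
Direct shear f_v = P/L_w = 273×10³ / 600 = 455 N/mm (vertical).
Torsion M = P·e = 273×10³ × 140 = 38220000 N·mm.
Critical point at (x, y) = (55, 150) from centroid. f_tx = M·y/J = 907.8 N/mm; f_ty = M·x/J = 332.9 N/mm.
Resultant f_max = √[f_tx² + (f_v + f_ty)²] = √[907.8² + (455 + 332.9)²] = 1202 N/mm.
Capacity per unit length: φr_n = 0.75 × 0.6 × 490 × (0.707 × 8) = 1247 N/mm.
1202 ≤ 1247 → adequate.

f_max ≈ 1200 N/mm; adequate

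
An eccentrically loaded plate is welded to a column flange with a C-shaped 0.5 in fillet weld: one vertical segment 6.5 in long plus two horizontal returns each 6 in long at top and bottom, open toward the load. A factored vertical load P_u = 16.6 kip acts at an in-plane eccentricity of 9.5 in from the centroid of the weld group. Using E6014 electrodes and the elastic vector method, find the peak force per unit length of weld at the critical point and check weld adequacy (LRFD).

E60XX → F_EXX = 60 ksi.
Total weld length L_w = 18.5 in. Treat welds as unit-width lines.
Centroid: x̄ = 2×6×3 / 18.5 = 1.946 in from the vertical weld.
Polar moment about centroid: J = I_x + I_y = [6.5³/12 + 2×6×3.25²] + [6.5×1.946² + 2(6³/12 + 6×1.054²)] = 223.6 in³.
Direct shear f_v = P/L_w = 16.6 / 18.5 = 0.8973 kip/in (vertical).
Torsion M = P·e = 16.6 × 9.5 = 157.7 kip·in.
Critical point at (x, y) = (4.054, 3.25) from centroid. f_tx = M·y/J = 2.292 kip/in; f_ty = M·x/J = 2.859 kip/in.
Resultant f_max = √[f_tx² + (f_v + f_ty)²] = √[2.292² + (0.8973 + 2.859)²] = 4.401 kip/in.
Capacity per unit length: φr_n = 0.75 × 0.6 × 60 × (0.707 × 0.5) = 9.544 kip/in.
4.401 ≤ 9.544 → adequate.

f_max ≈ 4.4 kip/in; adequate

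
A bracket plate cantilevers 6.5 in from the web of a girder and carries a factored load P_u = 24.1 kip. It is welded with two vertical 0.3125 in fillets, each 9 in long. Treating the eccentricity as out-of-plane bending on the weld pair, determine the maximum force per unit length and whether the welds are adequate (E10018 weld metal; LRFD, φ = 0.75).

f_max ≈ 5.95 kip/in; adequate

E100XX → F_EXX = 100 ksi.
L_w = 2 × 9 = 18 in; section modulus (unit throat) S = 2 × L²/6 = 27 in².
Direct shear f_v = P/L_w = 24.1/18 = 1.339 kip/in.
Moment M = P × e = 24.1 × 6.5 = 156.65 kip·in; bending f_b = M/S = 5.802 kip/in.
f_max = √(f_v² + f_b²) = √(1.339² + 5.802²) = 5.954 kip/in.
φr_n = 0.75 × 0.6 × 100 × (0.707 × 0.3125) = 9.942 kip/in → adequate.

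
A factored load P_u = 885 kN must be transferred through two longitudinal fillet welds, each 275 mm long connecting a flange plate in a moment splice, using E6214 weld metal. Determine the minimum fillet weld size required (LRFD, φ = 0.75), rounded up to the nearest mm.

E62XX → F_EXX = 620 MPa.
Total weld length L = 550 mm.
Required throat t_e = P_u / (φ × 0.6 F_EXX × L) = 885 / (0.75 × 0.6 × 620 × 550 × 10⁻³) = 5.767 mm.
Required leg w = t_e / 0.707 = 8.157 mm → use 9 mm.

w = 9 mm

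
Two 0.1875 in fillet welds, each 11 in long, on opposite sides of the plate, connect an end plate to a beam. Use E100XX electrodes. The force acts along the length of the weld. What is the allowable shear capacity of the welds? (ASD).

E100XX → F_EXX = 100 ksi.
Effective throat t_e = 0.707 × 0.1875 = 0.1326 in.
Total length L = 22 in; A_we = 0.1326 × 22 = 2.916 in².
F_nw = 0.6 F_EXX = 0.6 × 100 = 60 ksi.
R_n = 60 × 2.916 = 175 kips; R_n/Ω = 175/2.0 = 87.49 kips.

R_n/Ω ≈ 87.5 kips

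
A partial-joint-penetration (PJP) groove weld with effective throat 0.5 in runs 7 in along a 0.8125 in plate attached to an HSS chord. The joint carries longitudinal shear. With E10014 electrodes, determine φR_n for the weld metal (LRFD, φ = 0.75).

E100XX → F_EXX = 100 ksi.
Effective throat (given) t_e = 0.5 in.
A_we = 0.5 × 7 = 3.5 in².
F_nw = 0.6 F_EXX = 60 ksi.
φR_n = 0.75 × 60 × 3.5 = 157.5 kips.

φR_n ≈ 158 kips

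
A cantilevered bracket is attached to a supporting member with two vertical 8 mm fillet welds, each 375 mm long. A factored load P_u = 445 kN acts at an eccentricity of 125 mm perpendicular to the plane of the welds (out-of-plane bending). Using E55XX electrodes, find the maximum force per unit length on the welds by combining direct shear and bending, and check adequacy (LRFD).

E55XX → F_EXX = 550 MPa.
L_w = 2 × 375 = 750 mm; section modulus (unit throat) S = 2 × L²/6 = 46880 mm².
Direct shear f_v = P/L_w = 445×10³/750 = 593.3 N/mm.
Moment M = P × e = 445×10³ × 125 = 55625000 N·mm; bending f_b = M/S = 1187 N/mm.
f_max = √(f_v² + f_b²) = √(593.3² + 1187²) = 1327 N/mm.
φr_n = 0.75 × 0.6 × 550 × (0.707 × 8) = 1400 N/mm → adequate.

f_max ≈ 1330 N/mm; adequate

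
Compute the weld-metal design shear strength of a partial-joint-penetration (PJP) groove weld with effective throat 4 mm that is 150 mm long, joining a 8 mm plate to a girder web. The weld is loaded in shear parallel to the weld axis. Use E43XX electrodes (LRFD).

φR_n ≈ 116 kN

E43XX → F_EXX = 430 MPa.
Effective throat (given) t_e = 4 mm.
A_we = 4 × 150 = 600 mm².
F_nw = 0.6 F_EXX = 258 MPa.
φR_n = 0.75 × 258 × 600 × 10⁻³ = 116.1 kN.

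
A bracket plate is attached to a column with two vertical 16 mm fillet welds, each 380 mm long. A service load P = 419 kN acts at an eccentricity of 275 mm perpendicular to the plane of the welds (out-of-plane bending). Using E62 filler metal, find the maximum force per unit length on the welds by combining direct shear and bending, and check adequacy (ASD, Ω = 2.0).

E62XX → F_EXX = 620 MPa.
L_w = 2 × 380 = 760 mm; section modulus (unit throat) S = 2 × L²/6 = 48130 mm².
Direct shear f_v = P/L_w = 419×10³/760 = 551.3 N/mm.
Moment M = P × e = 419×10³ × 275 = 115220000 N·mm; bending f_b = M/S = 2394 N/mm.
f_max = √(f_v² + f_b²) = √(551.3² + 2394²) = 2457 N/mm.
r_n/Ω = (1/2.0) × 0.6 × 620 × (0.707 × 16) = 2104 N/mm → NOT adequate.

f_max ≈ 2460 N/mm; NOT adequate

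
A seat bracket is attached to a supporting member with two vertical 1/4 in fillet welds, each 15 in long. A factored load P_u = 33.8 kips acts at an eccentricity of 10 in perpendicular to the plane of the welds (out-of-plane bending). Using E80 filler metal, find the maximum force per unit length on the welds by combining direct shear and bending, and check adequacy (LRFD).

E80XX → F_EXX = 80 ksi.
L_w = 2 × 15 = 30 in; section modulus (unit throat) S = 2 × L²/6 = 75 in².
Direct shear f_v = P/L_w = 33.8/30 = 1.127 kip/in.
Moment M = P × e = 33.8 × 10 = 338 kip·in; bending f_b = M/S = 4.507 kip/in.
f_max = √(f_v² + f_b²) = √(1.127² + 4.507²) = 4.645 kip/in.
φr_n = 0.75 × 0.6 × 80 × (0.707 × 0.25) = 6.363 kip/in → adequate.

f_max ≈ 4.65 kip/in; adequate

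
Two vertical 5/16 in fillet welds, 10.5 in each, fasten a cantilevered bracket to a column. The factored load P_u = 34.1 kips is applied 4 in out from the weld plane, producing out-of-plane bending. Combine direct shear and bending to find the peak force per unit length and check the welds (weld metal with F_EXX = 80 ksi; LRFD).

f_max ≈ 4.05 kip/in; adequate

L_w = 2 × 10.5 = 21 in; section modulus (unit throat) S = 2 × L²/6 = 36.75 in².
Direct shear f_v = P/L_w = 34.1/21 = 1.624 kip/in.
Moment M = P × e = 34.1 × 4 = 136.4 kip·in; bending f_b = M/S = 3.712 kip/in.
f_max = √(f_v² + f_b²) = √(1.624² + 3.712²) = 4.051 kip/in.
φr_n = 0.75 × 0.6 × 80 × (0.707 × 0.3125) = 7.954 kip/in → adequate.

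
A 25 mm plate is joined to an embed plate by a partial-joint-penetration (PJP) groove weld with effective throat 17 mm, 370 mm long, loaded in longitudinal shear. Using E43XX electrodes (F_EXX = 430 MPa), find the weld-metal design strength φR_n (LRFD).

φR_n ≈ 1220 kN

Effective throat (given) t_e = 17 mm.
A_we = 17 × 370 = 6290 mm².
F_nw = 0.6 F_EXX = 258 MPa.
φR_n = 0.75 × 258 × 6290 × 10⁻³ = 1217 kN.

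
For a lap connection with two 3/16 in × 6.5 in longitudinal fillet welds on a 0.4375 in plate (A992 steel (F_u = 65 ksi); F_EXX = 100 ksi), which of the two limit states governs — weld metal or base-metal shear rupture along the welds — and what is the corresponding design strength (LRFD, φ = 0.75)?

φR_n ≈ 77.5 kips (weld metal governs)

t_e = 0.707 × 0.1875 = 0.1326 in; L = 13 in.
Weld metal: φR_n = 0.75 × 0.6 × 100 × 0.1326 × 13 = 77.55 kips.
Base metal (shear rupture): φR_n = 0.75 × 0.6 × 65 × 0.4375 × 13 = 166.4 kips.
Governing: weld metal.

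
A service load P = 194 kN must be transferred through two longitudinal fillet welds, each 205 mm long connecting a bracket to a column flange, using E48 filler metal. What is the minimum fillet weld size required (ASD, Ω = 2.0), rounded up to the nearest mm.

E48XX → F_EXX = 480 MPa.
Total weld length L = 410 mm.
Required throat t_e = P × Ω / (0.6 F_EXX × L) = 194 × 2.0 / (0.6 × 480 × 410 × 10⁻³) = 3.286 mm.
Required leg w = t_e / 0.707 = 4.648 mm → use 5 mm.

w = 5 mm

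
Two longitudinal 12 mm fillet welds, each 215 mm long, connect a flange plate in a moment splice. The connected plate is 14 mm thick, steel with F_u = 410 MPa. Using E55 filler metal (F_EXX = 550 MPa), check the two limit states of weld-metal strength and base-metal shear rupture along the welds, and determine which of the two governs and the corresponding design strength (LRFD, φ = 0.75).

t_e = 0.707 × 12 = 8.484 mm; L = 430 mm.
Weld metal: φR_n = 0.75 × 0.6 × 550 × 8.484 × 430 × 10⁻³ = 902.9 kN.
Base metal (shear rupture): φR_n = 0.75 × 0.6 × 410 × 14 × 430 × 10⁻³ = 1111 kN.
Governing: weld metal.

φR_n ≈ 903 kN (weld metal governs)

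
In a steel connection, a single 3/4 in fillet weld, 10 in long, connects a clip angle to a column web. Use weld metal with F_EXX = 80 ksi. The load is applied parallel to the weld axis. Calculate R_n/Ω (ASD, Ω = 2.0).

R_n/Ω ≈ 127 kips

Effective throat t_e = 0.707 × 0.75 = 0.5302 in.
Total length L = 10 in; A_we = 0.5302 × 10 = 5.303 in².
F_nw = 0.6 F_EXX = 0.6 × 80 = 48 ksi.
R_n = 48 × 5.303 = 254.5 kips; R_n/Ω = 254.5/2.0 = 127.3 kips.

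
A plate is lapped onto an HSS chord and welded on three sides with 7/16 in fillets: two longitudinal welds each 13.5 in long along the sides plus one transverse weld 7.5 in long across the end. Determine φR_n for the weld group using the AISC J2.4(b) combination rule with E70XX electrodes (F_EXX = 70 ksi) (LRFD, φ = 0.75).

φR_n ≈ 336 kip

t_e = 0.707 × 0.4375 = 0.3093 in.
R_nwl = 0.6 × 70 × 0.3093 × 27 = 350.8 kip (longitudinal, 2 welds).
R_nwt = 0.6 × 70 × 0.3093 × 7.5 = 97.43 kip (transverse, base value).
(i) R_nwl + R_nwt = 448.2 kip; (ii) 0.85 R_nwl + 1.5 R_nwt = 444.3 kip.
R_n = max = 448.2 kip [governs: (i)]; φR_n = 336.1 kip.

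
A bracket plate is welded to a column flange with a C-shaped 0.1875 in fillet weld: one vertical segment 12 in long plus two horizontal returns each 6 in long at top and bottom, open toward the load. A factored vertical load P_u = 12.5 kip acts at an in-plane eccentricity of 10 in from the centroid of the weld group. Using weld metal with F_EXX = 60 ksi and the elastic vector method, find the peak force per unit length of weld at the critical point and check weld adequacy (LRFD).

f_max ≈ 1.77 kip/in; adequate

Total weld length L_w = 24 in. Treat welds as unit-width lines.
Centroid: x̄ = 2×6×3 / 24 = 1.5 in from the vertical weld.
Polar moment about centroid: J = I_x + I_y = [12³/12 + 2×6×6²] + [12×1.5² + 2(6³/12 + 6×1.5²)] = 666 in³.
Direct shear f_v = P/L_w = 12.5 / 24 = 0.5208 kip/in (vertical).
Torsion M = P·e = 12.5 × 10 = 125 kip·in.
Critical point at (x, y) = (4.5, 6) from centroid. f_tx = M·y/J = 1.126 kip/in; f_ty = M·x/J = 0.8446 kip/in.
Resultant f_max = √[f_tx² + (f_v + f_ty)²] = √[1.126² + (0.5208 + 0.8446)²] = 1.77 kip/in.
Capacity per unit length: φr_n = 0.75 × 0.6 × 60 × (0.707 × 0.1875) = 3.579 kip/in.
1.77 ≤ 3.579 → adequate.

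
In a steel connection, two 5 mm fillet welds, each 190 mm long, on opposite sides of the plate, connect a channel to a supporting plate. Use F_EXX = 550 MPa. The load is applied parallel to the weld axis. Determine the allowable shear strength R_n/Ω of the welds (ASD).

Effective throat t_e = 0.707 × 5 = 3.535 mm.
Total length L = 380 mm; A_we = 3.535 × 380 = 1343 mm².
F_nw = 0.6 F_EXX = 0.6 × 550 = 330 MPa.
R_n = 330 × 1343 × 10⁻³ = 443.3 kN; R_n/Ω = 443.3/2.0 = 221.6 kN.

R_n/Ω ≈ 222 kN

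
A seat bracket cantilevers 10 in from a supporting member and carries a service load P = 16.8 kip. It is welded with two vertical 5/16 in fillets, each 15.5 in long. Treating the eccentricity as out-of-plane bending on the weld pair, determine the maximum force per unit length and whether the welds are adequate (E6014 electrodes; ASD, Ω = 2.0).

E60XX → F_EXX = 60 ksi.
L_w = 2 × 15.5 = 31 in; section modulus (unit throat) S = 2 × L²/6 = 80.08 in².
Direct shear f_v = P/L_w = 16.8/31 = 0.5419 kip/in.
Moment M = P × e = 16.8 × 10 = 168 kip·in; bending f_b = M/S = 2.098 kip/in.
f_max = √(f_v² + f_b²) = √(0.5419² + 2.098²) = 2.167 kip/in.
r_n/Ω = (1/2.0) × 0.6 × 60 × (0.707 × 0.3125) = 3.977 kip/in → adequate.

f_max ≈ 2.17 kip/in; adequate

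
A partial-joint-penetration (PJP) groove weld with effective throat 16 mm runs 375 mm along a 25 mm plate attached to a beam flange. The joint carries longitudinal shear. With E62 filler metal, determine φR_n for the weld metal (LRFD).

E62XX → F_EXX = 620 MPa.
Effective throat (given) t_e = 16 mm.
A_we = 16 × 375 = 6000 mm².
F_nw = 0.6 F_EXX = 372 MPa.
φR_n = 0.75 × 372 × 6000 × 10⁻³ = 1674 kN.

φR_n ≈ 1670 kN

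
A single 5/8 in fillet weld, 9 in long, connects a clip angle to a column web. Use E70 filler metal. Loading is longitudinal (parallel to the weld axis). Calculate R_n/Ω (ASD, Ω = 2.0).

R_n/Ω ≈ 83.5 kip

E70XX → F_EXX = 70 ksi.
Effective throat t_e = 0.707 × 0.625 = 0.4419 in.
Total length L = 9 in; A_we = 0.4419 × 9 = 3.977 in².
F_nw = 0.6 F_EXX = 0.6 × 70 = 42 ksi.
R_n = 42 × 3.977 = 167 kip; R_n/Ω = 167/2.0 = 83.51 kip.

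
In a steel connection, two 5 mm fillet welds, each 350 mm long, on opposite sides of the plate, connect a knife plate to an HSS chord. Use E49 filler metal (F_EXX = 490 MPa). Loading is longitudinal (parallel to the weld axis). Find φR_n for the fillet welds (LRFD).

φR_n ≈ 546 kN

Effective throat t_e = 0.707 × 5 = 3.535 mm.
Total length L = 700 mm; A_we = 3.535 × 700 = 2474 mm².
F_nw = 0.6 F_EXX = 0.6 × 490 = 294 MPa.
φR_n = 0.75 × 294 × 2474 × 10⁻³ = 545.6 kN.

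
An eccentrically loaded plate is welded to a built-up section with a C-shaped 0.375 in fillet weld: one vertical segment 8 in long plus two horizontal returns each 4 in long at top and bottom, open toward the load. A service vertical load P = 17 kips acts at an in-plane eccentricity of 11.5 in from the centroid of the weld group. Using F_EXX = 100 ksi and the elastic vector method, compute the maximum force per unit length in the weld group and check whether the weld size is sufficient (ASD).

Total weld length L_w = 16 in. Treat welds as unit-width lines.
Centroid: x̄ = 2×4×2 / 16 = 1 in from the vertical weld.
Polar moment about centroid: J = I_x + I_y = [8³/12 + 2×4×4²] + [8×1² + 2(4³/12 + 4×1²)] = 197.3 in³.
Direct shear f_v = P/L_w = 17 / 16 = 1.062 kip/in (vertical).
Torsion M = P·e = 17 × 11.5 = 195.5 kip·in.
Critical point at (x, y) = (3, 4) from centroid. f_tx = M·y/J = 3.963 kip/in; f_ty = M·x/J = 2.972 kip/in.
Resultant f_max = √[f_tx² + (f_v + f_ty)²] = √[3.963² + (1.062 + 2.972)²] = 5.655 kip/in.
Capacity per unit length: r_n/Ω = (1/2.0) × 0.6 × 100 × (0.707 × 0.375) = 7.954 kip/in.
5.655 ≤ 7.954 → adequate.

f_max ≈ 5.66 kip/in; adequate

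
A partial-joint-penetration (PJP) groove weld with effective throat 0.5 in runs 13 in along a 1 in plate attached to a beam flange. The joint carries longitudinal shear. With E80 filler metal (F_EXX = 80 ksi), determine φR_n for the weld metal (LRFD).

Effective throat (given) t_e = 0.5 in.
A_we = 0.5 × 13 = 6.5 in².
F_nw = 0.6 F_EXX = 48 ksi.
φR_n = 0.75 × 48 × 6.5 = 234 kip.

φR_n ≈ 234 kip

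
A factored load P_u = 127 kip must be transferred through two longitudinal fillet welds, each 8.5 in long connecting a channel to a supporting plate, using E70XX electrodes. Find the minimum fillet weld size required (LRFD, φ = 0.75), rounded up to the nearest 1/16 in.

E70XX → F_EXX = 70 ksi.
Total weld length L = 17 in.
Required throat t_e = P_u / (φ × 0.6 F_EXX × L) = 127 / (0.75 × 0.6 × 70 × 17) = 0.2372 in.
Required leg w = t_e / 0.707 = 0.3354 in → use 3/8 in.

w = 3/8 in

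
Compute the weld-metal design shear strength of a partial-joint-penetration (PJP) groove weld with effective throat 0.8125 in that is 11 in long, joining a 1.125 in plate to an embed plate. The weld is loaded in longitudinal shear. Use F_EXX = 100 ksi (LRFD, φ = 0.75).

Effective throat (given) t_e = 0.8125 in.
A_we = 0.8125 × 11 = 8.938 in².
F_nw = 0.6 F_EXX = 60 ksi.
φR_n = 0.75 × 60 × 8.938 = 402.2 kips.

φR_n ≈ 402 kips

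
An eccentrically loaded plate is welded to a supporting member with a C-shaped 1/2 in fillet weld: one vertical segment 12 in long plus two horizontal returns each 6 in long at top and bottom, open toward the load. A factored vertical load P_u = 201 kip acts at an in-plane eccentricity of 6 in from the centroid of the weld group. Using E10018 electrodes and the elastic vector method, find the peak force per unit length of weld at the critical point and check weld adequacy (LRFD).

E100XX → F_EXX = 100 ksi.
Total weld length L_w = 24 in. Treat welds as unit-width lines.
Centroid: x̄ = 2×6×3 / 24 = 1.5 in from the vertical weld.
Polar moment about centroid: J = I_x + I_y = [12³/12 + 2×6×6²] + [12×1.5² + 2(6³/12 + 6×1.5²)] = 666 in³.
Direct shear f_v = P/L_w = 201 / 24 = 8.375 kip/in (vertical).
Torsion M = P·e = 201 × 6 = 1206 kip·in.
Critical point at (x, y) = (4.5, 6) from centroid. f_tx = M·y/J = 10.86 kip/in; f_ty = M·x/J = 8.149 kip/in.
Resultant f_max = √[f_tx² + (f_v + f_ty)²] = √[10.86² + (8.375 + 8.149)²] = 19.78 kip/in.
Capacity per unit length: φr_n = 0.75 × 0.6 × 100 × (0.707 × 0.5) = 15.91 kip/in.
19.78 > 15.91 → NOT adequate.

f_max ≈ 19.8 kip/in; NOT adequate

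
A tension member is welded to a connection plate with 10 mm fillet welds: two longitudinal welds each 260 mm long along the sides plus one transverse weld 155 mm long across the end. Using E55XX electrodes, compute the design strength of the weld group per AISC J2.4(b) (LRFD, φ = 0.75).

E55XX → F_EXX = 550 MPa.
t_e = 0.707 × 10 = 7.07 mm.
R_nwl = 0.6 × 550 × 7.07 × 520 × 10⁻³ = 1213 kN (longitudinal, 2 welds).
R_nwt = 0.6 × 550 × 7.07 × 155 × 10⁻³ = 361.6 kN (transverse, base value).
(i) R_nwl + R_nwt = 1575 kN; (ii) 0.85 R_nwl + 1.5 R_nwt = 1574 kN.
R_n = max = 1575 kN [governs: (i)]; φR_n = 1181 kN.

φR_n ≈ 1180 kN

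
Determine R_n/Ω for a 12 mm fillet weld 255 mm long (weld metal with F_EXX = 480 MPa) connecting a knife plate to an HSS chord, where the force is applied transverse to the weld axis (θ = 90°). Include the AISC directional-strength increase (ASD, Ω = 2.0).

R_n/Ω ≈ 467 kN

t_e = 0.707 × 12 = 8.484 mm; A_we = 8.484 × 255 = 2163 mm².
Directional factor: 1.0 + 0.5 sin^1.5(90°) = 1.5.
F_nw = 0.6 × 480 × 1.5 = 432 MPa.
R_n/Ω = (432 × 2163) / 2.0 × 10⁻³ = 467.3 kN.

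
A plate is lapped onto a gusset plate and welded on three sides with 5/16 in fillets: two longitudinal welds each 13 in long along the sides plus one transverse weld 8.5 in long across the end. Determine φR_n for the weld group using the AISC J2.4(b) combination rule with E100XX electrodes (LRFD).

E100XX → F_EXX = 100 ksi.
t_e = 0.707 × 0.3125 = 0.2209 in.
R_nwl = 0.6 × 100 × 0.2209 × 26 = 344.7 kips (longitudinal, 2 welds).
R_nwt = 0.6 × 100 × 0.2209 × 8.5 = 112.7 kips (transverse, base value).
(i) R_nwl + R_nwt = 457.3 kips; (ii) 0.85 R_nwl + 1.5 R_nwt = 462 kips.
R_n = max = 462 kips [governs: (ii)]; φR_n = 346.5 kips.

φR_n ≈ 346 kips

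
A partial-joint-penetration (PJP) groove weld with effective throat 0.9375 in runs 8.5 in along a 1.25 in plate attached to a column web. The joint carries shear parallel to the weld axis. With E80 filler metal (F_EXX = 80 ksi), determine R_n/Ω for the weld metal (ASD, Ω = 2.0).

Effective throat (given) t_e = 0.9375 in.
A_we = 0.9375 × 8.5 = 7.969 in².
F_nw = 0.6 F_EXX = 48 ksi.
R_n/Ω = (48 × 7.969) / 2.0 = 191.2 kips.

R_n/Ω ≈ 191 kips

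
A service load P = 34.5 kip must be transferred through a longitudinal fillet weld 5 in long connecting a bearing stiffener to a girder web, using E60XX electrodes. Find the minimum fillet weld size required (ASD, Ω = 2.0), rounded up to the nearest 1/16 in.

E60XX → F_EXX = 60 ksi.
Total weld length L = 5 in.
Required throat t_e = P × Ω / (0.6 F_EXX × L) = 34.5 × 2.0 / (0.6 × 60 × 5) = 0.3833 in.
Required leg w = t_e / 0.707 = 0.5422 in → use 9/16 in.

w = 9/16 in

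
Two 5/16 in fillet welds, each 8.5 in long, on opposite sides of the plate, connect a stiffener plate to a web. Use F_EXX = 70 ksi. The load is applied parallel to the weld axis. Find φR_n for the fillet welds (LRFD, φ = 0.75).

φR_n ≈ 118 kips

Effective throat t_e = 0.707 × 0.3125 = 0.2209 in.
Total length L = 17 in; A_we = 0.2209 × 17 = 3.756 in².
F_nw = 0.6 F_EXX = 0.6 × 70 = 42 ksi.
φR_n = 0.75 × 42 × 3.756 = 118.3 kips.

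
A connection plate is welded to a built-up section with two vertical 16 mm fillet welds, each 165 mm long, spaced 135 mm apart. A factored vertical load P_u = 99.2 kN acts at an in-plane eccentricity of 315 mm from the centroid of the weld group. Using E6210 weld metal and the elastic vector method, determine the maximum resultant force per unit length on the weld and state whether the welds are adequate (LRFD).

f_max ≈ 1690 N/mm; adequate

E62XX → F_EXX = 620 MPa.
Total weld length L_w = 330 mm. Treat welds as unit-width lines.
Polar moment about centroid: J = 2[d³/12 + d(b/2)²] = 2[165³/12 + 165×67.5²] = 2252000 mm³.
Direct shear f_v = P/L_w = 99.2×10³ / 330 = 300.6 N/mm (vertical).
Torsion M = P·e = 99.2×10³ × 315 = 31248000 N·mm.
Critical point at (x, y) = (67.5, 82.5) from centroid. f_tx = M·y/J = 1145 N/mm; f_ty = M·x/J = 936.5 N/mm.
Resultant f_max = √[f_tx² + (f_v + f_ty)²] = √[1145² + (300.6 + 936.5)²] = 1685 N/mm.
Capacity per unit length: φr_n = 0.75 × 0.6 × 620 × (0.707 × 16) = 3156 N/mm.
1685 ≤ 3156 → adequate.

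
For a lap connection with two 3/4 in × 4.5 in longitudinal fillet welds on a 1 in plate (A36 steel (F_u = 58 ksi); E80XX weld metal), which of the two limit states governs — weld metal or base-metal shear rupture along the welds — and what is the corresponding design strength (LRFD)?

E80XX → F_EXX = 80 ksi.
t_e = 0.707 × 0.75 = 0.5302 in; L = 9 in.
Weld metal: φR_n = 0.75 × 0.6 × 80 × 0.5302 × 9 = 171.8 kips.
Base metal (shear rupture): φR_n = 0.75 × 0.6 × 58 × 1 × 9 = 234.9 kips.
Governing: weld metal.

φR_n ≈ 172 kips (weld metal governs)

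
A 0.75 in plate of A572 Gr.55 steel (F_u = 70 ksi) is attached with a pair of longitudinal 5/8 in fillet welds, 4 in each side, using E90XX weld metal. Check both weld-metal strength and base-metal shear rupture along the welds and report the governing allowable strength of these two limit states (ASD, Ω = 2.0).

R_n/Ω ≈ 95.4 kip (weld metal governs)

E90XX → F_EXX = 90 ksi.
t_e = 0.707 × 0.625 = 0.4419 in; L = 8 in.
Weld metal: R_n/Ω = (1/2.0) × 0.6 × 90 × 0.4419 × 8 = 95.44 kip.
Base metal (shear rupture): R_n/Ω = (1/2.0) × 0.6 × 70 × 0.75 × 8 = 126 kip.
Governing: weld metal.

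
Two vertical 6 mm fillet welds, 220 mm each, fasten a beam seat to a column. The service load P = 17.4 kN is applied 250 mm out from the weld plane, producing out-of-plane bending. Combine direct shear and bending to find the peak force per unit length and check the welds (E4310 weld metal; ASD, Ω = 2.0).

f_max ≈ 273 N/mm; adequate

E43XX → F_EXX = 430 MPa.
L_w = 2 × 220 = 440 mm; section modulus (unit throat) S = 2 × L²/6 = 16130 mm².
Direct shear f_v = P/L_w = 17.4×10³/440 = 39.55 N/mm.
Moment M = P × e = 17.4×10³ × 250 = 4350000 N·mm; bending f_b = M/S = 269.6 N/mm.
f_max = √(f_v² + f_b²) = √(39.55² + 269.6²) = 272.5 N/mm.
r_n/Ω = (1/2.0) × 0.6 × 430 × (0.707 × 6) = 547.2 N/mm → adequate.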